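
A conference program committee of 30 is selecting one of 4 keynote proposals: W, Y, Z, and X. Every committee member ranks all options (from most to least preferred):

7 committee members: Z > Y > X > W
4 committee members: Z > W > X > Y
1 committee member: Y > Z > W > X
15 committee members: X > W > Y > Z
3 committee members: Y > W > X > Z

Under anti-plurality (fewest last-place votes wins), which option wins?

Last-place votes: W 7, Y 4, Z 18, X 1.
X is ranked last by the fewest voters, so X wins.

X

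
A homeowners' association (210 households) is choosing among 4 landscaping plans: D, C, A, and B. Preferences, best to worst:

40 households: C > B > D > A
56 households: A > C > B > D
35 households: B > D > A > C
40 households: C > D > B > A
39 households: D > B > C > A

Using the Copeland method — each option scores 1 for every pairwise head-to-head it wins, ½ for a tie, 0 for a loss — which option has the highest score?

C

D: beats A; loses to C and B → score 1.
C: beats D, A, and B → score 3.
A: loses to D, C, and B → score 0.
B: beats D and A; loses to C → score 2.
C has the best pairwise record.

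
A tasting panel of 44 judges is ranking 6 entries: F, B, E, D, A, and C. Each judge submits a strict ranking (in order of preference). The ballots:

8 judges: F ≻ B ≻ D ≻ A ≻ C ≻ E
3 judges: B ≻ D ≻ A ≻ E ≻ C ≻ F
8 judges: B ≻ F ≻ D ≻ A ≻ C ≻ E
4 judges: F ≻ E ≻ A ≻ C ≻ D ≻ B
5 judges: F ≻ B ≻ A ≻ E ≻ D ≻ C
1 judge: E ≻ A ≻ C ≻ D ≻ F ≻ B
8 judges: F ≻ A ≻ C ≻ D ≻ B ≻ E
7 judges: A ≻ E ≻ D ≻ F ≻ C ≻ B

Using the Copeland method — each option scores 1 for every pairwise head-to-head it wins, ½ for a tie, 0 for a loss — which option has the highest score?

F: beats B, E, D, A, and C → score 5.
B: beats E, D, A, and C; loses to F → score 4.
E: loses to F, B, D, A, and C → score 0.
D: beats E and C; loses to F, B, and A → score 2.
A: beats E, D, and C; loses to F and B → score 3.
C: beats E; loses to F, B, D, and A → score 1.
F has the best pairwise record.

F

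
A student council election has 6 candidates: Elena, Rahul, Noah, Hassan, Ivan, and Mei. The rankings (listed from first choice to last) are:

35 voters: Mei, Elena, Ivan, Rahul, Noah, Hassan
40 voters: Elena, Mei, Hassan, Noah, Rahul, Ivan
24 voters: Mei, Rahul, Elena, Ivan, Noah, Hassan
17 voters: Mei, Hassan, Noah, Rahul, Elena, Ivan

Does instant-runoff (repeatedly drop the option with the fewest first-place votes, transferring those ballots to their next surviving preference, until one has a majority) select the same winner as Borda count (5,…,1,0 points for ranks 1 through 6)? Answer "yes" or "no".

Instant-runoff — R1 Elena 40, Rahul 0, Noah 0, Hassan 0, Ivan 0, Mei 76 (Mei winner). Winner: Mei.
Borda — scores: Elena 429, Rahul 240, Noah 190, Hassan 188, Ivan 153, Mei 540. Winner: Mei.
The two methods agree.

yes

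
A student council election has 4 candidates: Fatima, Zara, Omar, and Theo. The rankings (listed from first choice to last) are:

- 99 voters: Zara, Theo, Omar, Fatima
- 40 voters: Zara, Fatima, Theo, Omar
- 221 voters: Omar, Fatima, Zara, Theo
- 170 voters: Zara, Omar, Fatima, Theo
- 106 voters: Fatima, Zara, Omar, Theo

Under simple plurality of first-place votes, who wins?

First-place votes: Fatima 106, Zara 309, Omar 221, Theo 0.
Zara has the most first-place votes.

Zara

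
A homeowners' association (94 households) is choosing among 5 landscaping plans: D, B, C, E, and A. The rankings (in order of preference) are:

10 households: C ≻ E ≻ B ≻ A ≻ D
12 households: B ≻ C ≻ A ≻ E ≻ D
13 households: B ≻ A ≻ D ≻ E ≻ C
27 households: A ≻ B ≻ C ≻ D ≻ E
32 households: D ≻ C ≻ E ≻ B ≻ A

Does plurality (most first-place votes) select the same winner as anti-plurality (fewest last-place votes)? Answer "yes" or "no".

no

Plurality — first-place votes: D 32, B 25, C 10, E 0, A 27. Winner: D.
Anti-plurality — last-place votes: D 22, B 0, C 13, E 27, A 32. Winner: B.
The two methods disagree.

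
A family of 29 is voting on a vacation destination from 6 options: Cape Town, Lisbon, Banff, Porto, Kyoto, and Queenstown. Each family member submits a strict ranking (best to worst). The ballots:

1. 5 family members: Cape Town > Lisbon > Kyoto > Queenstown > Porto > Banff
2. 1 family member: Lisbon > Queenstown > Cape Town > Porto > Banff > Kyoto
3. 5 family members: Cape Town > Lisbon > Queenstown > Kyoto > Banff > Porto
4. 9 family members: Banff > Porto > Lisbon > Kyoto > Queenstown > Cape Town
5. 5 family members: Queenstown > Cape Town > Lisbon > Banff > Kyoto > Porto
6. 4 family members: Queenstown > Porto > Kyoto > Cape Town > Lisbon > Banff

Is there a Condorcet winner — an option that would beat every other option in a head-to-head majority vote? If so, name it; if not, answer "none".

Checking pairwise contests:
Queenstown beats Cape Town 19–10.
Cape Town beats Lisbon 19–10.
Cape Town beats Banff 20–9.
Cape Town beats Porto 16–13.
Cape Town beats Kyoto 16–13.
Lisbon beats Queenstown 20–9.
Every option loses at least one head-to-head, so there is no Condorcet winner.

none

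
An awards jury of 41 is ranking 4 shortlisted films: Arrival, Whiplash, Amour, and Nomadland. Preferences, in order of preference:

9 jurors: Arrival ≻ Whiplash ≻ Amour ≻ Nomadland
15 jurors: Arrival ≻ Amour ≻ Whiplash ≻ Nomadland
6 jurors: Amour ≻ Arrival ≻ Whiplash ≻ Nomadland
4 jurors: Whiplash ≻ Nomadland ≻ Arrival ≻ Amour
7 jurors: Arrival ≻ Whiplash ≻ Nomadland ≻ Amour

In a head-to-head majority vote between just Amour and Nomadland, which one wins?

Amour

Voters preferring Amour to Nomadland: 30; preferring Nomadland to Amour: 11.
Amour wins the head-to-head.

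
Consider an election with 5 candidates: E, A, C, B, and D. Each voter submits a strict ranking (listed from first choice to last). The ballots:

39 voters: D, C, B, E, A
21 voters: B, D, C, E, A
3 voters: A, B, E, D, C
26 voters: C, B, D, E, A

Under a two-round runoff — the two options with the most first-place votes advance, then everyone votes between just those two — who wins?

Round 1 first-place votes: E 0, A 3, C 26, B 21, D 39.
D and C advance.
Runoff: D is preferred to C by 63 voters; C by 26.
D wins the runoff.

D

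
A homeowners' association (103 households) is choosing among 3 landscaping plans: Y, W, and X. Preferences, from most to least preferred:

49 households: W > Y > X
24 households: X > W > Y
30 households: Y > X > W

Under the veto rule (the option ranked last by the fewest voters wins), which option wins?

Last-place votes: Y 24, W 30, X 49.
Y is ranked last by the fewest voters, so Y wins.

Y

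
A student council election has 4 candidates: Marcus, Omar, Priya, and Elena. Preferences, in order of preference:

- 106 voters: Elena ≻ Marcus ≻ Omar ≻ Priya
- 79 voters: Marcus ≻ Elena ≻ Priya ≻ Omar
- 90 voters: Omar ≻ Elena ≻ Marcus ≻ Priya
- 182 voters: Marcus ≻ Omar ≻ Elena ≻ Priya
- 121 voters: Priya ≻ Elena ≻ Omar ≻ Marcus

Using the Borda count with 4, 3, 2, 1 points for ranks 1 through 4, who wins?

Marcus

Marcus: 106·3 + 79·4 + 90·2 + 182·4 + 121·1 = 1663
Omar: 106·2 + 79·1 + 90·4 + 182·3 + 121·2 = 1439
Priya: 106·1 + 79·2 + 90·1 + 182·1 + 121·4 = 1020
Elena: 106·4 + 79·3 + 90·3 + 182·2 + 121·3 = 1658
Marcus has the highest Borda score (1663).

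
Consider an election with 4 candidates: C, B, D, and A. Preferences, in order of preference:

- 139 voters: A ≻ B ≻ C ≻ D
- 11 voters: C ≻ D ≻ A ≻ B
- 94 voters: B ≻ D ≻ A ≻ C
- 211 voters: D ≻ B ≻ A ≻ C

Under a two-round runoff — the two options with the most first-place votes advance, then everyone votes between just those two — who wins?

D

Round 1 first-place votes: C 11, B 94, D 211, A 139.
D and A advance.
Runoff: D is preferred to A by 316 voters; A by 139.
D wins the runoff.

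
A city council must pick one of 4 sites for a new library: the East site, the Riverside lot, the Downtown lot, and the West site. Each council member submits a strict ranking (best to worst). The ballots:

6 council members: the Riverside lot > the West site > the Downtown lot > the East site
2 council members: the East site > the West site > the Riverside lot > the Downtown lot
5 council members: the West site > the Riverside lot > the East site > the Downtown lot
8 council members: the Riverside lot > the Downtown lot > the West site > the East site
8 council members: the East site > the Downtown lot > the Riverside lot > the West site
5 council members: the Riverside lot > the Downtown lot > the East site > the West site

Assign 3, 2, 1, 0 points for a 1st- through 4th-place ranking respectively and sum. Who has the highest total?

the East site: 6·0 + 2·3 + 5·1 + 8·0 + 8·3 + 5·1 = 40
the Riverside lot: 6·3 + 2·1 + 5·2 + 8·3 + 8·1 + 5·3 = 77
the Downtown lot: 6·1 + 2·0 + 5·0 + 8·2 + 8·2 + 5·2 = 48
the West site: 6·2 + 2·2 + 5·3 + 8·1 + 8·0 + 5·0 = 39
the Riverside lot has the highest Borda score (77).

the Riverside lot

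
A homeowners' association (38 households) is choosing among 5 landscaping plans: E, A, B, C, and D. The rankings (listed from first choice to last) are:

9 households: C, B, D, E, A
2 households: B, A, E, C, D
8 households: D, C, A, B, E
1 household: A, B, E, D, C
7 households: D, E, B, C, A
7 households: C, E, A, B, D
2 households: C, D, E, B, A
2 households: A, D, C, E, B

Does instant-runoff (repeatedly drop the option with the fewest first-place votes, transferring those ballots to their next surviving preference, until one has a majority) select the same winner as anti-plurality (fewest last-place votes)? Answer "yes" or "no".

yes

Instant-runoff — R1 E 0, A 3, B 2, C 18, D 15 (E out); R2 A 3, B 2, C 18, D 15 (B out); R3 A 5, C 18, D 15 (A out); R4 C 20, D 18 (C winner). Winner: C.
Anti-plurality — last-place votes: E 8, A 18, B 2, C 1, D 9. Winner: C.
The two methods agree.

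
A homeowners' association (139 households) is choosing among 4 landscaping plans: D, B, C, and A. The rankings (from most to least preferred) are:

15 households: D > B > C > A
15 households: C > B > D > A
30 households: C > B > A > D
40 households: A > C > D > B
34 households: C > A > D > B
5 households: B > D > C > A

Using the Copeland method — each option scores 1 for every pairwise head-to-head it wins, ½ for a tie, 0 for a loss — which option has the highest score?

D: beats B; loses to C and A → score 1.
B: loses to D, C, and A → score 0.
C: beats D, B, and A → score 3.
A: beats D and B; loses to C → score 2.
C has the best pairwise record.

C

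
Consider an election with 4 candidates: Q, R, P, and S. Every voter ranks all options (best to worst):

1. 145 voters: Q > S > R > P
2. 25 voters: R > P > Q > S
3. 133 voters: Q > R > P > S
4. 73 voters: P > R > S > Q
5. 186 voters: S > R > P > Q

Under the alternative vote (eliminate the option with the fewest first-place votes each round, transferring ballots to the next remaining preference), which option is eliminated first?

R

Round 1: Q 278, R 25, P 73, S 186. Eliminate R.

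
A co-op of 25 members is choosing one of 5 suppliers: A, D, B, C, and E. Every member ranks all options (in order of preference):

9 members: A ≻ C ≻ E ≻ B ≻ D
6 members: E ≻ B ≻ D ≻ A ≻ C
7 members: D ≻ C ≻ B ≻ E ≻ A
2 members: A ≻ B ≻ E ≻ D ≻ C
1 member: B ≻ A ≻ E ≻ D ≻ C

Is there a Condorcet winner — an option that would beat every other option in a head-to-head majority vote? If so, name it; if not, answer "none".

none

Checking pairwise contests:
D beats A 13–12.
B beats D 18–7.
C beats B 16–9.
A beats C 18–7.
C beats E 16–9.
Every option loses at least one head-to-head, so there is no Condorcet winner.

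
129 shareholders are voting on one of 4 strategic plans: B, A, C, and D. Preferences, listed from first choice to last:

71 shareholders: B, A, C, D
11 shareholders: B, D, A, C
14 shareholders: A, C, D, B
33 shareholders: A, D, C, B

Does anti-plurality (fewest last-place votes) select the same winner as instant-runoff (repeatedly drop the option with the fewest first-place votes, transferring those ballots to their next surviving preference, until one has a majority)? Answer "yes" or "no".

no

Anti-plurality — last-place votes: B 47, A 0, C 11, D 71. Winner: A.
Instant-runoff — R1 B 82, A 47, C 0, D 0 (B winner). Winner: B.
The two methods disagree.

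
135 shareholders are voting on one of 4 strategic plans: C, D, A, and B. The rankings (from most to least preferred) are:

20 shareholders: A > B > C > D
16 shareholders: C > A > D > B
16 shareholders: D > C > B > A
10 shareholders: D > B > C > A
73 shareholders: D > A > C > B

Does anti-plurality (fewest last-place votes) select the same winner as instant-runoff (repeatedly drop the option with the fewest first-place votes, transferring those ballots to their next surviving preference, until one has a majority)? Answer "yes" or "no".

no

Anti-plurality — last-place votes: C 0, D 20, A 26, B 89. Winner: C.
Instant-runoff — R1 C 16, D 99, A 20, B 0 (D winner). Winner: D.
The two methods disagree.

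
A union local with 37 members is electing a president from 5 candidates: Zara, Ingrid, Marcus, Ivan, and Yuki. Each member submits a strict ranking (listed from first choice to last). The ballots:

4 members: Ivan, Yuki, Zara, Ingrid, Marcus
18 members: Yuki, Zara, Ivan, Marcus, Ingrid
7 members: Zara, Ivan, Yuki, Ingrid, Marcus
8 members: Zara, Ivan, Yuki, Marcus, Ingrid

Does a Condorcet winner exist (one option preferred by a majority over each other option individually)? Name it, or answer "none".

none

Checking pairwise contests:
Yuki beats Zara 22–15.
Zara beats Ingrid 37–0.
Zara beats Marcus 37–0.
Zara beats Ivan 33–4.
Ivan beats Yuki 19–18.
Every option loses at least one head-to-head, so there is no Condorcet winner.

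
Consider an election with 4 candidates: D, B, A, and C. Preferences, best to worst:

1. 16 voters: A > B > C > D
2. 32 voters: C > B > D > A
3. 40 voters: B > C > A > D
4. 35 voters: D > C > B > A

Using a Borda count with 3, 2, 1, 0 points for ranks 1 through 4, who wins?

D: 16·0 + 32·1 + 40·0 + 35·3 = 137
B: 16·2 + 32·2 + 40·3 + 35·1 = 251
A: 16·3 + 32·0 + 40·1 + 35·0 = 88
C: 16·1 + 32·3 + 40·2 + 35·2 = 262
C has the highest Borda score (262).

C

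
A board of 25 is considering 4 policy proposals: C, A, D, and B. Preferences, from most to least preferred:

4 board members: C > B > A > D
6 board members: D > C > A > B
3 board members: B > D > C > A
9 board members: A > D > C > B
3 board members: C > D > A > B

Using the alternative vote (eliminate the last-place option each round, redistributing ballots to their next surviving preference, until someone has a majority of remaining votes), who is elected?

A

Round 1: C 7, A 9, D 6, B 3. Eliminate B.
Round 2: C 7, A 9, D 9. Eliminate C.
Round 3: A 13, D 12. A has a majority.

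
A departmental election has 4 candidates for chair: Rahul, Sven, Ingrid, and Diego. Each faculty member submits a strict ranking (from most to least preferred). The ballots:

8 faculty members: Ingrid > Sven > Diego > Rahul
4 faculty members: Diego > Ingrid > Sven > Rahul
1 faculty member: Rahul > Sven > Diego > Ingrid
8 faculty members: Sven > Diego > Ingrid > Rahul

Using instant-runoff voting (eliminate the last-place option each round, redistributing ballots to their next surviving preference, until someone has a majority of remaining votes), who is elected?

Round 1: Rahul 1, Sven 8, Ingrid 8, Diego 4. Eliminate Rahul.
Round 2: Sven 9, Ingrid 8, Diego 4. Eliminate Diego.
Round 3: Sven 9, Ingrid 12. Ingrid has a majority.

Ingrid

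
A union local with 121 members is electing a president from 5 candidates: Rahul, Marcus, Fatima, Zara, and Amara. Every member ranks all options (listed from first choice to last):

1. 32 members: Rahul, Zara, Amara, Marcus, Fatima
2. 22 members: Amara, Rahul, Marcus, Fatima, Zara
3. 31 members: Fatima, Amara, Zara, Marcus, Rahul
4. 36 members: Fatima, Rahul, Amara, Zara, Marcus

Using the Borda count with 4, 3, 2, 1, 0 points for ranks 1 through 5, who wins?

Rahul: 32·4 + 22·3 + 31·0 + 36·3 = 302
Marcus: 32·1 + 22·2 + 31·1 + 36·0 = 107
Fatima: 32·0 + 22·1 + 31·4 + 36·4 = 290
Zara: 32·3 + 22·0 + 31·2 + 36·1 = 194
Amara: 32·2 + 22·4 + 31·3 + 36·2 = 317
Amara has the highest Borda score (317).

Amara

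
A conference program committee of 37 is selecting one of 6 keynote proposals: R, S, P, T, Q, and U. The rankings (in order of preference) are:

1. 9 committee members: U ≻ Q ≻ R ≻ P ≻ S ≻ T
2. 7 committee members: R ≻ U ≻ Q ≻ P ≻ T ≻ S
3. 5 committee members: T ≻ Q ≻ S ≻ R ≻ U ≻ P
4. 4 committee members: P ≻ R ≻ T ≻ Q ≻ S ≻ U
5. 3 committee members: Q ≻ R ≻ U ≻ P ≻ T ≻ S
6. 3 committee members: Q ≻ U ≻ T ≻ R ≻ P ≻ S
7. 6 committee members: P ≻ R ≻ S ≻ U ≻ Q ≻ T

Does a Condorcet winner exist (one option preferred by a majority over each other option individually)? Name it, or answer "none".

Checking pairwise contests:
Q beats R 20–17.
R beats S 32–5.
R beats P 27–10.
R beats T 29–8.
U beats Q 22–15.
R beats U 25–12.
Every option loses at least one head-to-head, so there is no Condorcet winner.

none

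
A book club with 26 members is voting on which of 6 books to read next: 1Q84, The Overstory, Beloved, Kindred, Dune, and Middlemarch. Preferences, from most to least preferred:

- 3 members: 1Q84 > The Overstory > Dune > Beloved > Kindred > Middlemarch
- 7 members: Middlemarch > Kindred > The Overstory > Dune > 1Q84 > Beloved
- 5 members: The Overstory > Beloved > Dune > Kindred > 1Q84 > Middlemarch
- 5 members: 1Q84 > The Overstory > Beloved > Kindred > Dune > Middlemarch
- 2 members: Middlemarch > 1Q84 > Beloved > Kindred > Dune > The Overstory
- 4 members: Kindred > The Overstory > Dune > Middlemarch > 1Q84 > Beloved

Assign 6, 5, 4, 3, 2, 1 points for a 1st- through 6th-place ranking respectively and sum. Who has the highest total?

The Overstory

1Q84: 3·6 + 7·2 + 5·2 + 5·6 + 2·5 + 4·2 = 90
The Overstory: 3·5 + 7·4 + 5·6 + 5·5 + 2·1 + 4·5 = 120
Beloved: 3·3 + 7·1 + 5·5 + 5·4 + 2·4 + 4·1 = 73
Kindred: 3·2 + 7·5 + 5·3 + 5·3 + 2·3 + 4·6 = 101
Dune: 3·4 + 7·3 + 5·4 + 5·2 + 2·2 + 4·4 = 83
Middlemarch: 3·1 + 7·6 + 5·1 + 5·1 + 2·6 + 4·3 = 79
The Overstory has the highest Borda score (120).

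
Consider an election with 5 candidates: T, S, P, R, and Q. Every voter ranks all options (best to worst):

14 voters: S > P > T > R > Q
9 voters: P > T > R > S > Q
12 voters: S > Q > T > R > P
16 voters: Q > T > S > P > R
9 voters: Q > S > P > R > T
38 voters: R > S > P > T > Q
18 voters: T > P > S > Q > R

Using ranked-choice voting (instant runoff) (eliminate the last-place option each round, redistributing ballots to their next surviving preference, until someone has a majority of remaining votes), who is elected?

Round 1: T 18, S 26, P 9, R 38, Q 25. Eliminate P.
Round 2: T 27, S 26, R 38, Q 25. Eliminate Q.
Round 3: T 43, S 35, R 38. Eliminate S.
Round 4: T 69, R 47. T has a majority.

T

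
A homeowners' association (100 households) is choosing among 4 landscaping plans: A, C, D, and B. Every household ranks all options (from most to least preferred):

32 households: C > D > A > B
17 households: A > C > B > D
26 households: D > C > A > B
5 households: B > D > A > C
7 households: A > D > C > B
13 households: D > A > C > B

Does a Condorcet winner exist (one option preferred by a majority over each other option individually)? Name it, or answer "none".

D

D vs A: 76–24 for D.
D vs C: 51–49 for D.
D vs B: 78–22 for D.
D beats every other option head-to-head.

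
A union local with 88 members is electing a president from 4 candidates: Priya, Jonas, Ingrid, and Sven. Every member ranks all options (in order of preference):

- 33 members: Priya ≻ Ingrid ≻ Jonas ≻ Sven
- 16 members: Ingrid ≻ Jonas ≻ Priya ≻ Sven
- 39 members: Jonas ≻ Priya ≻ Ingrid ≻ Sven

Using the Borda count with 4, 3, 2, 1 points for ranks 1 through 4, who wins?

Priya

Priya: 33·4 + 16·2 + 39·3 = 281
Jonas: 33·2 + 16·3 + 39·4 = 270
Ingrid: 33·3 + 16·4 + 39·2 = 241
Sven: 33·1 + 16·1 + 39·1 = 88
Priya has the highest Borda score (281).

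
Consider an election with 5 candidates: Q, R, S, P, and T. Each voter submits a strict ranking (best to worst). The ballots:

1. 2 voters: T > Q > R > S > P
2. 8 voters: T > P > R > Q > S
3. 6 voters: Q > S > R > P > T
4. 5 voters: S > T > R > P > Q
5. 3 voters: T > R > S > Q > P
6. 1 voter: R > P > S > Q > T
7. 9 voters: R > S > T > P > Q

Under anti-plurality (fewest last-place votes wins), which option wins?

R

Last-place votes: Q 14, R 0, S 8, P 5, T 7.
R is ranked last by the fewest voters, so R wins.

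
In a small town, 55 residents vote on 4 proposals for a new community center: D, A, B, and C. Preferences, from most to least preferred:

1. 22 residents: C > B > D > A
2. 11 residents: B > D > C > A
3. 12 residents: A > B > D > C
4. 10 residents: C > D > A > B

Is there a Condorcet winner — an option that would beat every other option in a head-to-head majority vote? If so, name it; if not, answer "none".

C vs D: 32–23 for C.
C vs A: 43–12 for C.
C vs B: 32–23 for C.
C beats every other option head-to-head.

C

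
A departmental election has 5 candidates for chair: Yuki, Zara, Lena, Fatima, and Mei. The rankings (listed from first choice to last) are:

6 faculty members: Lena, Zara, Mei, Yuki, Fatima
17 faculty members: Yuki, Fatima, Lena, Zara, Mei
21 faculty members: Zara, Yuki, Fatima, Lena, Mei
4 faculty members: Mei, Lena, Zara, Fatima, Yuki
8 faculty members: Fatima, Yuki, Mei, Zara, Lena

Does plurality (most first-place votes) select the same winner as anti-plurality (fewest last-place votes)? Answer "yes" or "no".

yes

Plurality — first-place votes: Yuki 17, Zara 21, Lena 6, Fatima 8, Mei 4. Winner: Zara.
Anti-plurality — last-place votes: Yuki 4, Zara 0, Lena 8, Fatima 6, Mei 38. Winner: Zara.
The two methods agree.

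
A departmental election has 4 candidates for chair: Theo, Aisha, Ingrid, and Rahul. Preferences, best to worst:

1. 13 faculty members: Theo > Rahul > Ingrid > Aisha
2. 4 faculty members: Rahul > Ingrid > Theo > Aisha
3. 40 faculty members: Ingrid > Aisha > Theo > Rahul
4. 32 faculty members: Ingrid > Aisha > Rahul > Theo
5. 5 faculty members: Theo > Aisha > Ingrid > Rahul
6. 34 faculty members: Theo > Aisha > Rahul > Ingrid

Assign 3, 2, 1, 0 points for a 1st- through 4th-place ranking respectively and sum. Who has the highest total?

Ingrid

Theo: 13·3 + 4·1 + 40·1 + 32·0 + 5·3 + 34·3 = 200
Aisha: 13·0 + 4·0 + 40·2 + 32·2 + 5·2 + 34·2 = 222
Ingrid: 13·1 + 4·2 + 40·3 + 32·3 + 5·1 + 34·0 = 242
Rahul: 13·2 + 4·3 + 40·0 + 32·1 + 5·0 + 34·1 = 104
Ingrid has the highest Borda score (242).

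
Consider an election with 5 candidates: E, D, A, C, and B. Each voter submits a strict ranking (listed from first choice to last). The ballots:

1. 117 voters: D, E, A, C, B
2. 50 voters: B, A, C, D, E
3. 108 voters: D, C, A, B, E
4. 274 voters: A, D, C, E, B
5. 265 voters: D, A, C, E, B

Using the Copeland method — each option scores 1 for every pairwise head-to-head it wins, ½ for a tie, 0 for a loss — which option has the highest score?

D

E: beats B; loses to D, A, and C → score 1.
D: beats E, A, C, and B → score 4.
A: beats E, C, and B; loses to D → score 3.
C: beats E and B; loses to D and A → score 2.
B: loses to E, D, A, and C → score 0.
D has the best pairwise record.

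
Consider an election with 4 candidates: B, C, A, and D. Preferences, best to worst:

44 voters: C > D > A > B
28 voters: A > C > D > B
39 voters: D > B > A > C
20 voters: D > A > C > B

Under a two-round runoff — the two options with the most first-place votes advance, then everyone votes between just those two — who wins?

Round 1 first-place votes: B 0, C 44, A 28, D 59.
D and C advance.
Runoff: D is preferred to C by 59 voters; C by 72.
C wins the runoff.

C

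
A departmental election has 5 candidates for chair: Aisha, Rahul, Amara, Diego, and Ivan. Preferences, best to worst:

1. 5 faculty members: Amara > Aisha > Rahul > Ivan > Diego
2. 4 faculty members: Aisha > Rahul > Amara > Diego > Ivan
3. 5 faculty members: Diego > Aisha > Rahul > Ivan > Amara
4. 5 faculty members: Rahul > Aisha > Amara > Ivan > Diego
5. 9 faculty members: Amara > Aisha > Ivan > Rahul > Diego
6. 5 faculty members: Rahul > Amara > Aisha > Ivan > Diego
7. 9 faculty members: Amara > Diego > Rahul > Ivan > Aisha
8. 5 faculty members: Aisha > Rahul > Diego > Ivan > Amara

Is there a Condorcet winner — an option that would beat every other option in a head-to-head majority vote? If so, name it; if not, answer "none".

Checking pairwise contests:
Amara beats Aisha 28–19.
Aisha beats Rahul 28–19.
Rahul beats Amara 24–23.
Aisha beats Diego 33–14.
Aisha beats Ivan 38–9.
Every option loses at least one head-to-head, so there is no Condorcet winner.

none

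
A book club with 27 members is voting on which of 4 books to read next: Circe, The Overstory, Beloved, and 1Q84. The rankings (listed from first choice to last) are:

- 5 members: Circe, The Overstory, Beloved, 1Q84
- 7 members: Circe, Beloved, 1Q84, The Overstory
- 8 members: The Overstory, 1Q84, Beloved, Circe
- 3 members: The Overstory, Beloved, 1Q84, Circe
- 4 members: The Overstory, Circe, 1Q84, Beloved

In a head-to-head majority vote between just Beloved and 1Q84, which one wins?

Voters preferring Beloved to 1Q84: 15; preferring 1Q84 to Beloved: 12.
Beloved wins the head-to-head.

Beloved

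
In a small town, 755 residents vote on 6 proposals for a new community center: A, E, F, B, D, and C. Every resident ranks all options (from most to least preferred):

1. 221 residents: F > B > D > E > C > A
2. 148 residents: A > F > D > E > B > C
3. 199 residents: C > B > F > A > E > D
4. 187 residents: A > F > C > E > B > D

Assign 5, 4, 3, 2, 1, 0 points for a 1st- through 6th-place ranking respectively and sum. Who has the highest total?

A: 221·0 + 148·5 + 199·2 + 187·5 = 2073
E: 221·2 + 148·2 + 199·1 + 187·2 = 1311
F: 221·5 + 148·4 + 199·3 + 187·4 = 3042
B: 221·4 + 148·1 + 199·4 + 187·1 = 2015
D: 221·3 + 148·3 + 199·0 + 187·0 = 1107
C: 221·1 + 148·0 + 199·5 + 187·3 = 1777
F has the highest Borda score (3042).

F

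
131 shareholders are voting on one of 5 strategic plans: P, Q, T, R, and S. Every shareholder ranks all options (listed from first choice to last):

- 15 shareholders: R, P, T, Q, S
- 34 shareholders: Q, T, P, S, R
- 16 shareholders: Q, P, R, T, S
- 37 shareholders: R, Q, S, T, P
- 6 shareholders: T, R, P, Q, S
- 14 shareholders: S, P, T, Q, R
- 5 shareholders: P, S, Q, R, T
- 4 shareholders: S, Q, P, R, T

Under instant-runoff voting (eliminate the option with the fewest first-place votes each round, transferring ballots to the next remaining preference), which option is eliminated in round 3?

S

Round 1: P 5, Q 50, T 6, R 52, S 18. Eliminate P.
Round 2: Q 50, T 6, R 52, S 23. Eliminate T.
Round 3: Q 50, R 58, S 23. Eliminate S.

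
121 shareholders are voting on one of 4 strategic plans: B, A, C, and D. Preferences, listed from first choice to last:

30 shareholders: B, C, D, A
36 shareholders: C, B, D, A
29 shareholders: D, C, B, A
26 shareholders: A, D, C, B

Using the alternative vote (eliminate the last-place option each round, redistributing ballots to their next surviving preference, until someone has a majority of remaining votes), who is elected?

C

Round 1: B 30, A 26, C 36, D 29. Eliminate A.
Round 2: B 30, C 36, D 55. Eliminate B.
Round 3: C 66, D 55. C has a majority.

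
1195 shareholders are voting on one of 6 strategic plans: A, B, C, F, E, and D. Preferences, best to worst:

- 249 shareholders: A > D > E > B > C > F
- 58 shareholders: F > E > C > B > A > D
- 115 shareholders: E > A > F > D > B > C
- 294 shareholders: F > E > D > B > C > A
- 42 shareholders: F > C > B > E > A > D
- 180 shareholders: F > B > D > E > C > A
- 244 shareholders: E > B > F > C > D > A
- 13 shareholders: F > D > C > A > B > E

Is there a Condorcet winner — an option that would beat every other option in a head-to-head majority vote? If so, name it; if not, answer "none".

E vs A: 933–262 for E.
E vs B: 960–235 for E.
E vs C: 1140–55 for E.
E vs F: 608–587 for E.
E vs D: 753–442 for E.
E beats every other option head-to-head.

E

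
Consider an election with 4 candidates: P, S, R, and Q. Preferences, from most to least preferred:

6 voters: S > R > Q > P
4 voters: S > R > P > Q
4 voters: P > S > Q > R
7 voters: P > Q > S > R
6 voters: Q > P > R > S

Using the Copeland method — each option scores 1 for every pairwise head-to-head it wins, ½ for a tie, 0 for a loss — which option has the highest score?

P

P: beats S, R, and Q → score 3.
S: beats R and Q; loses to P → score 2.
R: loses to P, S, and Q → score 0.
Q: beats R; loses to P and S → score 1.
P has the best pairwise record.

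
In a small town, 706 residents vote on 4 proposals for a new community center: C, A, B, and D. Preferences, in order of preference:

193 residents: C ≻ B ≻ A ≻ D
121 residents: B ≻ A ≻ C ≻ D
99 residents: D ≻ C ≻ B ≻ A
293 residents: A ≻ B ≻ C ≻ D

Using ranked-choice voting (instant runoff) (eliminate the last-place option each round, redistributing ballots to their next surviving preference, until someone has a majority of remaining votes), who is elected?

A

Round 1: C 193, A 293, B 121, D 99. Eliminate D.
Round 2: C 292, A 293, B 121. Eliminate B.
Round 3: C 292, A 414. A has a majority.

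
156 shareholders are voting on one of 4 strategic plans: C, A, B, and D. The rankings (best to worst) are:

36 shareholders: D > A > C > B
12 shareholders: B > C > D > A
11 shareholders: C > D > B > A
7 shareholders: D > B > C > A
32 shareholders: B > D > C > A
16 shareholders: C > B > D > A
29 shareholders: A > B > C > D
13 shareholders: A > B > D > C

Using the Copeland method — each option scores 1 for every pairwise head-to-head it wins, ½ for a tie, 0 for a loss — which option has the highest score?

C: ties A; loses to B and D → score 0.5.
A: ties C and B; loses to D → score 1.
B: beats C and D; ties A → score 2.5.
D: beats C and A; loses to B → score 2.
B has the best pairwise record.

B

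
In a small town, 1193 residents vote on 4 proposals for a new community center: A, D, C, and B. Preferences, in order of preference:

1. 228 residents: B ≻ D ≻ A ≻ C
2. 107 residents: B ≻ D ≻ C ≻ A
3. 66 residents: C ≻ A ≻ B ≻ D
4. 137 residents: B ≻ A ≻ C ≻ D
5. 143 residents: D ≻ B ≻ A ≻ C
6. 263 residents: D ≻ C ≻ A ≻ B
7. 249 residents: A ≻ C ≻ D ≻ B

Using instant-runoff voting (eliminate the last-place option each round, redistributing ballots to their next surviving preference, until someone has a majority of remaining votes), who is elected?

D

Round 1: A 249, D 406, C 66, B 472. Eliminate C.
Round 2: A 315, D 406, B 472. Eliminate A.
Round 3: D 655, B 538. D has a majority.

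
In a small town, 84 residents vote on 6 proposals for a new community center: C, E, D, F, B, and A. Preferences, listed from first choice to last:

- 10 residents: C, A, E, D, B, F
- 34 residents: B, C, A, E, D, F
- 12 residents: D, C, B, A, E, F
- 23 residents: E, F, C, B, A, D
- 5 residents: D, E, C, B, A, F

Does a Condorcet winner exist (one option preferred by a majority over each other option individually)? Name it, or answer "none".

C vs E: 56–28 for C.
C vs D: 67–17 for C.
C vs F: 61–23 for C.
C vs B: 50–34 for C.
C vs A: 84–0 for C.
C beats every other option head-to-head.

C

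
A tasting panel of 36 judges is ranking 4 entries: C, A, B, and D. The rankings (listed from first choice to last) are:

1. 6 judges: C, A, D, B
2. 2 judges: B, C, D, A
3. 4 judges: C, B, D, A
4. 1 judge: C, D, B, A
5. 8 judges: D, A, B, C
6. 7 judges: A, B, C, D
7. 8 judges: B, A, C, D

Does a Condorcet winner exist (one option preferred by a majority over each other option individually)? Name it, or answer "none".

A

A vs C: 23–13 for A.
A vs B: 21–15 for A.
A vs D: 21–15 for A.
A beats every other option head-to-head.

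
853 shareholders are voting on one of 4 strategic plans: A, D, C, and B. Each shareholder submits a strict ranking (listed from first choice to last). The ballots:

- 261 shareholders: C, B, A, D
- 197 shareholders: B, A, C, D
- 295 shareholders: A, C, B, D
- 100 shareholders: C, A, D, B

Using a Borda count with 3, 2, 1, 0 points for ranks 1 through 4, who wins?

C

A: 261·1 + 197·2 + 295·3 + 100·2 = 1740
D: 261·0 + 197·0 + 295·0 + 100·1 = 100
C: 261·3 + 197·1 + 295·2 + 100·3 = 1870
B: 261·2 + 197·3 + 295·1 + 100·0 = 1408
C has the highest Borda score (1870).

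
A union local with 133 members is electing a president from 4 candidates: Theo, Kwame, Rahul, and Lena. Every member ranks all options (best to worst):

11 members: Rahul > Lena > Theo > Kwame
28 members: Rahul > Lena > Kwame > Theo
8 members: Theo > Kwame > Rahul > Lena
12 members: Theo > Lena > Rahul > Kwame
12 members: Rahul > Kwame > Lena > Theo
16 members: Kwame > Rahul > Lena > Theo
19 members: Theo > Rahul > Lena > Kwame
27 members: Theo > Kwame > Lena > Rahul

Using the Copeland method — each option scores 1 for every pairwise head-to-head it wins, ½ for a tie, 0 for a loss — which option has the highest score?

Rahul

Theo: beats Kwame; loses to Rahul and Lena → score 1.
Kwame: loses to Theo, Rahul, and Lena → score 0.
Rahul: beats Theo, Kwame, and Lena → score 3.
Lena: beats Theo and Kwame; loses to Rahul → score 2.
Rahul has the best pairwise record.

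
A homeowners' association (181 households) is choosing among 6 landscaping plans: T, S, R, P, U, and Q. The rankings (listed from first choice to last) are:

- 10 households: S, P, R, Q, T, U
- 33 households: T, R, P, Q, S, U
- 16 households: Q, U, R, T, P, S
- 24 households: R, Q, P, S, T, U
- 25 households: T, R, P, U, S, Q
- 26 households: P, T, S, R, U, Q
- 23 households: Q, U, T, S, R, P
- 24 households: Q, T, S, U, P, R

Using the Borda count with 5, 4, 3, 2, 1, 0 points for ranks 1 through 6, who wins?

T

T: 10·1 + 33·5 + 16·2 + 24·1 + 25·5 + 26·4 + 23·3 + 24·4 = 625
S: 10·5 + 33·1 + 16·0 + 24·2 + 25·1 + 26·3 + 23·2 + 24·3 = 352
R: 10·3 + 33·4 + 16·3 + 24·5 + 25·4 + 26·2 + 23·1 + 24·0 = 505
P: 10·4 + 33·3 + 16·1 + 24·3 + 25·3 + 26·5 + 23·0 + 24·1 = 456
U: 10·0 + 33·0 + 16·4 + 24·0 + 25·2 + 26·1 + 23·4 + 24·2 = 280
Q: 10·2 + 33·2 + 16·5 + 24·4 + 25·0 + 26·0 + 23·5 + 24·5 = 497
T has the highest Borda score (625).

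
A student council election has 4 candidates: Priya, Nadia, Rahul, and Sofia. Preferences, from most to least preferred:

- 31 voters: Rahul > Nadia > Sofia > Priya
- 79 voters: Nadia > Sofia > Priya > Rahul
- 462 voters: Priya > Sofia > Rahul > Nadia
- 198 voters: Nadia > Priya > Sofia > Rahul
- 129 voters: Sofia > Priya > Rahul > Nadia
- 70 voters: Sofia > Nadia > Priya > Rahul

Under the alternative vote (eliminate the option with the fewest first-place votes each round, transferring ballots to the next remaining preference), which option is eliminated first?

Rahul

Round 1: Priya 462, Nadia 277, Rahul 31, Sofia 199. Eliminate Rahul.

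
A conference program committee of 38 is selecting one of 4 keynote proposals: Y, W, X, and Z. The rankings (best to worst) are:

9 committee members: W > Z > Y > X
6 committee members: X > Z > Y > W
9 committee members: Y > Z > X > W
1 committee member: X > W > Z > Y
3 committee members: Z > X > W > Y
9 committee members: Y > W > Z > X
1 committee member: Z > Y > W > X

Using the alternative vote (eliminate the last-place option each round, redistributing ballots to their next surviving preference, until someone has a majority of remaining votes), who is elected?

Y

Round 1: Y 18, W 9, X 7, Z 4. Eliminate Z.
Round 2: Y 19, W 9, X 10. Eliminate W.
Round 3: Y 28, X 10. Y has a majority.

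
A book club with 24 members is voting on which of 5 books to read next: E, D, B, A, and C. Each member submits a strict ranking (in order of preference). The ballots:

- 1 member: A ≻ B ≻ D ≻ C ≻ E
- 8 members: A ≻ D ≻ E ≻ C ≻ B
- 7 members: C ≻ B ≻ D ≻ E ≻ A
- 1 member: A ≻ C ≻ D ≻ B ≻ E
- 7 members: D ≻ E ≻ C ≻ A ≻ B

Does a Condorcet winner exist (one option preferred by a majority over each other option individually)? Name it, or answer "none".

D

D vs E: 24–0 for D.
D vs B: 16–8 for D.
D vs A: 14–10 for D.
D vs C: 16–8 for D.
D beats every other option head-to-head.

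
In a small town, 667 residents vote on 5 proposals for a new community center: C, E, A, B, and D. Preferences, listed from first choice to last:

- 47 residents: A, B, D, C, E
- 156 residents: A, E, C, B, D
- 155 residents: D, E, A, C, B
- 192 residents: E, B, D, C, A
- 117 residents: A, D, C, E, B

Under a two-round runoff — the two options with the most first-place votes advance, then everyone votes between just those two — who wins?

Round 1 first-place votes: C 0, E 192, A 320, B 0, D 155.
A and E advance.
Runoff: A is preferred to E by 320 voters; E by 347.
E wins the runoff.

E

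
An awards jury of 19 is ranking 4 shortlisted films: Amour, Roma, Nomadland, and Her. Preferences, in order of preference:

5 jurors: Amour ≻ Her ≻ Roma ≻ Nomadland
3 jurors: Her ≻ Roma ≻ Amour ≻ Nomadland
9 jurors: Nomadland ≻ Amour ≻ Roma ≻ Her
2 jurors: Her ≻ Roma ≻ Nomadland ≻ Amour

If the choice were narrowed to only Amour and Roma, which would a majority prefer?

Voters preferring Amour to Roma: 14; preferring Roma to Amour: 5.
Amour wins the head-to-head.

Amour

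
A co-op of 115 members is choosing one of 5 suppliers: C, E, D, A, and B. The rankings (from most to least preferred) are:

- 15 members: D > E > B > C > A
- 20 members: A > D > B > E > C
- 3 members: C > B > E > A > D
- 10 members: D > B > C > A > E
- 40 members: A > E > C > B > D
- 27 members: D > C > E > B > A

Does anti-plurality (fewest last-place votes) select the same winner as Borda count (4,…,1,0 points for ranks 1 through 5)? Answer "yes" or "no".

no

Anti-plurality — last-place votes: C 20, E 10, D 43, A 42, B 0. Winner: B.
Borda — scores: C 208, E 245, D 268, A 253, B 176. Winner: D.
The two methods disagree.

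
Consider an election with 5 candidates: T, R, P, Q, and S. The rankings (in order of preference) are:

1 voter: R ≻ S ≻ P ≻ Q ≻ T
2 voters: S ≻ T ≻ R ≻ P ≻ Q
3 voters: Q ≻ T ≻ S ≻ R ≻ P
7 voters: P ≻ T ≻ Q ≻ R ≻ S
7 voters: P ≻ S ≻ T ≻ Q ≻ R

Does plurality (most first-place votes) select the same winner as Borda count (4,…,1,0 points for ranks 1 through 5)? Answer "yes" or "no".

Plurality — first-place votes: T 0, R 1, P 14, Q 3, S 2. Winner: P.
Borda — scores: T 50, R 18, P 60, Q 34, S 38. Winner: P.
The two methods agree.

yes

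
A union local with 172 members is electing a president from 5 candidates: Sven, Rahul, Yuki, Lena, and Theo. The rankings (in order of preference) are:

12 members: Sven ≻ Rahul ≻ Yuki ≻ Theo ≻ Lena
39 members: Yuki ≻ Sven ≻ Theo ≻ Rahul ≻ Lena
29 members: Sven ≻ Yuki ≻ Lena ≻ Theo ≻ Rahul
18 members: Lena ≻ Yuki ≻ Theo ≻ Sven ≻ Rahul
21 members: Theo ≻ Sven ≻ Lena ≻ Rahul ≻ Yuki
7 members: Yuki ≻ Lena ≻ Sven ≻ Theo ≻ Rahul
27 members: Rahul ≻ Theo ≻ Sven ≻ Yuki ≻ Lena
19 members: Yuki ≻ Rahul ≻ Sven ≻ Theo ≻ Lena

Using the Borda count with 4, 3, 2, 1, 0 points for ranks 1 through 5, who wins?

Sven: 12·4 + 39·3 + 29·4 + 18·1 + 21·3 + 7·2 + 27·2 + 19·2 = 468
Rahul: 12·3 + 39·1 + 29·0 + 18·0 + 21·1 + 7·0 + 27·4 + 19·3 = 261
Yuki: 12·2 + 39·4 + 29·3 + 18·3 + 21·0 + 7·4 + 27·1 + 19·4 = 452
Lena: 12·0 + 39·0 + 29·2 + 18·4 + 21·2 + 7·3 + 27·0 + 19·0 = 193
Theo: 12·1 + 39·2 + 29·1 + 18·2 + 21·4 + 7·1 + 27·3 + 19·1 = 346
Sven has the highest Borda score (468).

Sven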